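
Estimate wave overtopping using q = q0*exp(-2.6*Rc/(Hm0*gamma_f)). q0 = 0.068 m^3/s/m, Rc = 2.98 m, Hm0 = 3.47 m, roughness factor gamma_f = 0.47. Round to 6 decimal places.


q = q0 * exp(-2.6 * Rc / (Hm0 * gamma_f))
Exponent = -2.6 * 2.98 / (3.47 * 0.47)
= -2.6 * 2.98 / 1.6309
= -4.750751
exp(-4.750751) = 0.008645
q = 0.068 * 0.008645
q = 0.000588 m^3/s/m

0.000588


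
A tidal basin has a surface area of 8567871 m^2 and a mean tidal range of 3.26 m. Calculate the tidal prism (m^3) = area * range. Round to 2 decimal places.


Tidal prism = Area * Tidal range
P = 8567871 * 3.26
P = 27931259.46 m^3

27931259.46


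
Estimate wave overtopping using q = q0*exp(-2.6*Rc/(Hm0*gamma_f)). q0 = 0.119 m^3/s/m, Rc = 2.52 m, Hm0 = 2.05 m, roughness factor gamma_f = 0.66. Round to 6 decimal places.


q = q0 * exp(-2.6 * Rc / (Hm0 * gamma_f))
Exponent = -2.6 * 2.52 / (2.05 * 0.66)
= -2.6 * 2.52 / 1.3530
= -4.842572
exp(-4.842572) = 0.007887
q = 0.119 * 0.007887
q = 0.000939 m^3/s/m

0.000939


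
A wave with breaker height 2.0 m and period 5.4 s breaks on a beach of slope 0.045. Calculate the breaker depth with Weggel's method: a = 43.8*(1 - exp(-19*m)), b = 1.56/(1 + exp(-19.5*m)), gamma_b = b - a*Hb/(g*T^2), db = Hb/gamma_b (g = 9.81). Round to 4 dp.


a = 43.8 * (1 - exp(-19 * m))
exp(-19 * 0.045) = exp(-0.8550) = 0.425283
a = 43.8 * (1 - 0.425283) = 25.172596
b = 1.56 / (1 + exp(-19.5 * m))
exp(-19.5 * 0.045) = exp(-0.8775) = 0.415821
b = 1.56 / (1 + 0.415821) = 1.101834
Hb / (g * T^2) = 2.0 / (9.81 * 5.4^2) = 2.0 / 286.0596 = 0.00699155
gamma_b = b - a * Hb/(g*T^2) = 1.101834 - 25.172596 * 0.00699155 = 0.925839
db = Hb / gamma_b = 2.0 / 0.925839
db = 2.1602 m

2.1602


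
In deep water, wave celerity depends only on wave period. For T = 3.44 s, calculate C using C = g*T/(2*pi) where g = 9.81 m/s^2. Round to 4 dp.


We use the deep-water celerity formula:
C = g * T / (2 * pi)
C = 9.81 * 3.44 / (2 * 3.14159...)
C = 33.746400 / 6.283185
C = 5.3709 m/s

5.3709


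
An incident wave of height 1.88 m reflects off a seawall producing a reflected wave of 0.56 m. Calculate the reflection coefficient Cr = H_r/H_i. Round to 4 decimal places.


Cr = H_r / H_i
Cr = 0.56 / 1.88
Cr = 0.2979

0.2979


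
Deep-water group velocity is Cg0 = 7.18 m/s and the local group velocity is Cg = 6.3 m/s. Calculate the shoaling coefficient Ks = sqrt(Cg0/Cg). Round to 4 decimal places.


Ks = sqrt(Cg0 / Cg)
Ks = sqrt(7.18 / 6.3)
Ks = sqrt(1.1397)
Ks = 1.0676

1.0676


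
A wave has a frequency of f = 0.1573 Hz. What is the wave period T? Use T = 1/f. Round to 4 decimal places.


T = 1 / f
T = 1 / 0.1573
T = 6.3573 s

6.3573


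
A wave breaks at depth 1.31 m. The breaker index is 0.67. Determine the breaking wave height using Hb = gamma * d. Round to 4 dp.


Hb = gamma * d
Hb = 0.67 * 1.31
Hb = 0.8777 m

0.8777


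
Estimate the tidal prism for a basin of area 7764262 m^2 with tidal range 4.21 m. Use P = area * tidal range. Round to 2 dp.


Tidal prism = Area * Tidal range
P = 7764262 * 4.21
P = 32687543.02 m^3

32687543.02


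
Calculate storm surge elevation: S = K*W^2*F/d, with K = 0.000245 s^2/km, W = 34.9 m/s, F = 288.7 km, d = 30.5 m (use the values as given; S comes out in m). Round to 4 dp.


S = K * W^2 * F / d
W^2 = 34.9^2 = 1218.01
S = 0.000245 * 1218.01 * 288.7 / 30.5
Numerator = 0.000245 * 1218.01 * 288.7 = 86.151674
S = 86.151674 / 30.5 = 2.8246 m

2.8246


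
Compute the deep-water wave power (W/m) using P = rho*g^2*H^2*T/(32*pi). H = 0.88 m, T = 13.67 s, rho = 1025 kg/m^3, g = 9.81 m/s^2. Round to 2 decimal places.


P = rho * g^2 * H^2 * T / (32 * pi)
P = 1025 * 9.81^2 * 0.88^2 * 13.67 / (32 * pi)
P = 1025 * 96.2361 * 0.7744 * 13.67 / 100.53096
P = 10387.14 W/m

10387.14


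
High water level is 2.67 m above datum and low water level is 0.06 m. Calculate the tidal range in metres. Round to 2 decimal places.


Tidal range = High water - Low water
Tidal range = 2.67 - (0.06)
Tidal range = 2.61 m

2.61


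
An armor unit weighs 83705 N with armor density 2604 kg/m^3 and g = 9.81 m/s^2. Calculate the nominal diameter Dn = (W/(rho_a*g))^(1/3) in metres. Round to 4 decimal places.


V = W / (rho_a * g)
V = 83705 / (2604 * 9.81)
V = 83705 / 25545.24
V = 3.276736 m^3
Dn = V^(1/3) = 3.276736^(1/3)
Dn = 1.4853 m

1.4853


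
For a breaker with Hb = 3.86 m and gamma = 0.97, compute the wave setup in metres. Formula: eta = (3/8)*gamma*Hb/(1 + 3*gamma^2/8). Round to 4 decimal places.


eta = (3/8) * gamma * Hb / (1 + 3*gamma^2/8)
Numerator = (3/8) * 0.97 * 3.86 = 1.404075
Denominator = 1 + 3*0.97^2/8 = 1 + 0.352838 = 1.352838
eta = 1.404075 / 1.352838
eta = 1.0379 m

1.0379


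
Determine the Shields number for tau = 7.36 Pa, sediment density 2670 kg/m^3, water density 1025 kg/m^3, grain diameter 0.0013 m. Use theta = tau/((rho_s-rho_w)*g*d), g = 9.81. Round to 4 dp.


theta = tau / ((rho_s - rho_w) * g * d)
rho_s - rho_w = 2670 - 1025 = 1645
Denominator = 1645 * 9.81 * 0.0013 = 20.978685
theta = 7.36 / 20.978685
theta = 0.3508

0.3508


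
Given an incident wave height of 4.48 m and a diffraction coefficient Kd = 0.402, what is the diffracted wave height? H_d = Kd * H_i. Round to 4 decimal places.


H_d = Kd * H_i
H_d = 0.402 * 4.48
H_d = 1.8010 m

1.8010


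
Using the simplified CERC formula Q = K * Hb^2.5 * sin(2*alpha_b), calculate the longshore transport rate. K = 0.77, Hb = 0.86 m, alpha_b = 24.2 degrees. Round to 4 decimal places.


Q = K * Hb^2.5 * sin(2 * alpha_b)
Hb^2.5 = 0.86^2.5 = 0.685877
sin(2 * 24.2) = sin(48.4) = 0.747798
Q = 0.77 * 0.685877 * 0.747798
Q = 0.3949 m^3/s

0.3949


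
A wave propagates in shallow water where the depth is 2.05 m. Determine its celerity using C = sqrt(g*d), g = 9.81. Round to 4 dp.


Using the shallow-water approximation:
C = sqrt(g * d) = sqrt(9.81 * 2.05)
C = sqrt(20.1105)
C = 4.4845 m/s

4.4845


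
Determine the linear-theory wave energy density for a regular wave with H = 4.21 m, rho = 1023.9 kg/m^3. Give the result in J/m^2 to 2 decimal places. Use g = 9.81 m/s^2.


E = (1/8) * rho * g * H^2
E = (1/8) * 1023.9 * 9.81 * 4.21^2
E = 0.125 * 1023.9 * 9.81 * 17.7241
E = 22253.62 J/m^2

22253.62


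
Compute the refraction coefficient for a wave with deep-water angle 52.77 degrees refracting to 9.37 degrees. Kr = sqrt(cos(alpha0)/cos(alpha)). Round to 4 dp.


Kr = sqrt(cos(alpha0) / cos(alpha))
cos(52.77) = 0.605016
cos(9.37) = 0.986658
Kr = sqrt(0.605016 / 0.986658)
Kr = sqrt(0.613198)
Kr = 0.7831

0.7831


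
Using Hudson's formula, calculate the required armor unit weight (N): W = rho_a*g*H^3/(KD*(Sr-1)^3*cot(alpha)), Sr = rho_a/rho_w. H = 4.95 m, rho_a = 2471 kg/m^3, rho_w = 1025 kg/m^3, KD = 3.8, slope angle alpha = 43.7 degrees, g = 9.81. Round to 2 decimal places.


Sr = rho_a / rho_w = 2471 / 1025 = 2.410732
(Sr - 1) = 1.410732
(Sr - 1)^3 = 2.807587
cot(43.7) = 1 / tan(43.7) = 1 / 0.955621 = 1.046440
Numerator = 2471 * 9.81 * 4.95^3 = 2940067.8266
Denominator = 3.8 * 2.807587 * 1.046440 = 11.164295
W = 2940067.8266 / 11.164295
W = 263345.59 N

263345.59


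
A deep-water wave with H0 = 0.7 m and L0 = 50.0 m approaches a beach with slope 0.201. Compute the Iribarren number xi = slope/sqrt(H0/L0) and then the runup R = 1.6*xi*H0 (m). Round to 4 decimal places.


xi = slope / sqrt(H0/L0)
H0/L0 = 0.7/50.0 = 0.014000
sqrt(0.014000) = 0.118322
xi = 0.201 / 0.118322 = 1.698760
R = 1.6 * xi * H0 = 1.6 * 1.698760 * 0.7
R = 1.9026 m

1.9026


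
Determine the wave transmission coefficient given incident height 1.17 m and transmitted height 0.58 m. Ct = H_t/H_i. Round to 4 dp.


Ct = H_t / H_i
Ct = 0.58 / 1.17
Ct = 0.4957

0.4957


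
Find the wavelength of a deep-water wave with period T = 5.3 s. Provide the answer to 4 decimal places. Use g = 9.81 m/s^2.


L0 = g * T^2 / (2 * pi)
L0 = 9.81 * 5.3^2 / (2 * pi)
L0 = 9.81 * 28.0900 / 6.28319
L0 = 275.5629 / 6.28319
L0 = 43.8572 m

43.8572


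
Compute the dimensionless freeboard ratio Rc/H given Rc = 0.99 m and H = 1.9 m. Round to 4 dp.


Relative freeboard = Rc / H
= 0.99 / 1.9
= 0.5211

0.5211


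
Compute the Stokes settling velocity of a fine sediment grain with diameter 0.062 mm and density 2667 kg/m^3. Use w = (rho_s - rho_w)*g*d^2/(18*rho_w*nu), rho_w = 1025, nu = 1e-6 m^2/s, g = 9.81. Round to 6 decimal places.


w = (rho_s - rho_w) * g * d^2 / (18 * rho_w * nu)
d = 0.062 mm = 0.000062 m
rho_s - rho_w = 2667 - 1025 = 1642
Numerator = 1642 * 9.81 * (0.000062)^2 = 0.000061919229
Denominator = 18 * 1025 * 1e-6 = 0.018450
w = 0.003356 m/s

0.003356


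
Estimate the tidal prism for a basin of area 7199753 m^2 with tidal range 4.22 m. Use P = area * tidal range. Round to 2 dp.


Tidal prism = Area * Tidal range
P = 7199753 * 4.22
P = 30382957.66 m^3

30382957.66


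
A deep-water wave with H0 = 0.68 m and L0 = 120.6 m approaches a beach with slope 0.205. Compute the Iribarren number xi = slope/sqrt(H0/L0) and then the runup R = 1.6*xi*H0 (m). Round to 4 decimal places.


xi = slope / sqrt(H0/L0)
H0/L0 = 0.68/120.6 = 0.005638
sqrt(0.005638) = 0.075090
xi = 0.205 / 0.075090 = 2.730065
R = 1.6 * xi * H0 = 1.6 * 2.730065 * 0.68
R = 2.9703 m

2.9703


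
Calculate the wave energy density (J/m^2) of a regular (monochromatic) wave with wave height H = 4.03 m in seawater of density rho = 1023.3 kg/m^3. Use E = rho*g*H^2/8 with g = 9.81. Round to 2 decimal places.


E = (1/8) * rho * g * H^2
E = (1/8) * 1023.3 * 9.81 * 4.03^2
E = 0.125 * 1023.3 * 9.81 * 16.2409
E = 20379.43 J/m^2

20379.43


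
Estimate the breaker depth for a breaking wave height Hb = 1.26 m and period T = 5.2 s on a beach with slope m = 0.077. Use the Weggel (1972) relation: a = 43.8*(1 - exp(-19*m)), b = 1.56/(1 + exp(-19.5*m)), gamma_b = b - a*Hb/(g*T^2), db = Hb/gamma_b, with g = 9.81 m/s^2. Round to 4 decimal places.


a = 43.8 * (1 - exp(-19 * m))
exp(-19 * 0.077) = exp(-1.4630) = 0.231541
a = 43.8 * (1 - 0.231541) = 33.658521
b = 1.56 / (1 + exp(-19.5 * m))
exp(-19.5 * 0.077) = exp(-1.5015) = 0.222796
b = 1.56 / (1 + 0.222796) = 1.275765
Hb / (g * T^2) = 1.26 / (9.81 * 5.2^2) = 1.26 / 265.2624 = 0.00475001
gamma_b = b - a * Hb/(g*T^2) = 1.275765 - 33.658521 * 0.00475001 = 1.115887
db = Hb / gamma_b = 1.26 / 1.115887
db = 1.1291 m

1.1291


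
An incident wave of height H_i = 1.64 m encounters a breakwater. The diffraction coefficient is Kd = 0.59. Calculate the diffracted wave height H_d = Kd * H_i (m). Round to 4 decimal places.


H_d = Kd * H_i
H_d = 0.59 * 1.64
H_d = 0.9676 m

0.9676


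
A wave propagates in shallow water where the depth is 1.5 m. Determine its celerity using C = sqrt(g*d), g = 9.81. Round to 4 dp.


Using the shallow-water approximation:
C = sqrt(g * d) = sqrt(9.81 * 1.5)
C = sqrt(14.7150)
C = 3.8360 m/s

3.8360


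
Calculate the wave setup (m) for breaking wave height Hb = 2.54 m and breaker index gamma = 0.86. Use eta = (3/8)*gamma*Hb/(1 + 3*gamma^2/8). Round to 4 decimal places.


eta = (3/8) * gamma * Hb / (1 + 3*gamma^2/8)
Numerator = (3/8) * 0.86 * 2.54 = 0.819150
Denominator = 1 + 3*0.86^2/8 = 1 + 0.277350 = 1.277350
eta = 0.819150 / 1.277350
eta = 0.6413 m

0.6413


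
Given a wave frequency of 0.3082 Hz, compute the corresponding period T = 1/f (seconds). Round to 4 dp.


T = 1 / f
T = 1 / 0.3082
T = 3.2446 s

3.2446


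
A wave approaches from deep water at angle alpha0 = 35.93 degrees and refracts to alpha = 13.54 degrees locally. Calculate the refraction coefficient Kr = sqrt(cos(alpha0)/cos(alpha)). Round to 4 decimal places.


Kr = sqrt(cos(alpha0) / cos(alpha))
cos(35.93) = 0.809735
cos(13.54) = 0.972207
Kr = sqrt(0.809735 / 0.972207)
Kr = sqrt(0.832883)
Kr = 0.9126

0.9126


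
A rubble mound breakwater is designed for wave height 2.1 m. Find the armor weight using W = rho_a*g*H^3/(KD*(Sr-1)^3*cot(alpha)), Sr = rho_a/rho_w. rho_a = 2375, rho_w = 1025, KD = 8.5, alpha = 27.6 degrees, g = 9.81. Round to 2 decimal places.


Sr = rho_a / rho_w = 2375 / 1025 = 2.317073
(Sr - 1) = 1.317073
(Sr - 1)^3 = 2.284703
cot(27.6) = 1 / tan(27.6) = 1 / 0.522787 = 1.912824
Numerator = 2375 * 9.81 * 2.1^3 = 215769.7238
Denominator = 8.5 * 2.284703 * 1.912824 = 37.146983
W = 215769.7238 / 37.146983
W = 5808.54 N

5808.54


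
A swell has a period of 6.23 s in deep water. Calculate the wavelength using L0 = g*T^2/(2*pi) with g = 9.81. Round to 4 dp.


L0 = g * T^2 / (2 * pi)
L0 = 9.81 * 6.23^2 / (2 * pi)
L0 = 9.81 * 38.8129 / 6.28319
L0 = 380.7545 / 6.28319
L0 = 60.5990 m

60.5990


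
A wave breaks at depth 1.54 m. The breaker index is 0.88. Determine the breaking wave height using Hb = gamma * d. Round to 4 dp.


Hb = gamma * d
Hb = 0.88 * 1.54
Hb = 1.3552 m

1.3552


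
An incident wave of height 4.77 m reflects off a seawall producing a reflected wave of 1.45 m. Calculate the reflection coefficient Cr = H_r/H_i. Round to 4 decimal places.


Cr = H_r / H_i
Cr = 1.45 / 4.77
Cr = 0.3040

0.3040


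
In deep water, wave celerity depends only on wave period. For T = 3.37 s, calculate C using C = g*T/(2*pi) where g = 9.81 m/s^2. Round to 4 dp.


We use the deep-water celerity formula:
C = g * T / (2 * pi)
C = 9.81 * 3.37 / (2 * 3.14159...)
C = 33.059700 / 6.283185
C = 5.2616 m/s

5.2616


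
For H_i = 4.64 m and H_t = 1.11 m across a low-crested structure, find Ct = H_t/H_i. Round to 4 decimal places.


Ct = H_t / H_i
Ct = 1.11 / 4.64
Ct = 0.2392

0.2392


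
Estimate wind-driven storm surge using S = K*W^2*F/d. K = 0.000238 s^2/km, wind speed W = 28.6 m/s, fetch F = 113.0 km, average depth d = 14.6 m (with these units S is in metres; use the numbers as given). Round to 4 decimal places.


S = K * W^2 * F / d
W^2 = 28.6^2 = 817.96
S = 0.000238 * 817.96 * 113.0 / 14.6
Numerator = 0.000238 * 817.96 * 113.0 = 21.998216
S = 21.998216 / 14.6 = 1.5067 m

1.5067


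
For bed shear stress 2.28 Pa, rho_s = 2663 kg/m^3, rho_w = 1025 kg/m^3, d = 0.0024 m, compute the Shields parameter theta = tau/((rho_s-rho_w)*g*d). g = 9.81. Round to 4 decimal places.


theta = tau / ((rho_s - rho_w) * g * d)
rho_s - rho_w = 2663 - 1025 = 1638
Denominator = 1638 * 9.81 * 0.0024 = 38.565072
theta = 2.28 / 38.565072
theta = 0.0591

0.0591


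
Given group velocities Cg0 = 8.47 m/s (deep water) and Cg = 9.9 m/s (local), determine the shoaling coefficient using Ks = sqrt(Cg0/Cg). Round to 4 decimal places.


Ks = sqrt(Cg0 / Cg)
Ks = sqrt(8.47 / 9.9)
Ks = sqrt(0.8556)
Ks = 0.9250

0.9250


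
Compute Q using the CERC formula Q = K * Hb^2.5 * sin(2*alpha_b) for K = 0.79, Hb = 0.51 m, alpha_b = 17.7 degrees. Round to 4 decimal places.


Q = K * Hb^2.5 * sin(2 * alpha_b)
Hb^2.5 = 0.51^2.5 = 0.185749
sin(2 * 17.7) = sin(35.4) = 0.579281
Q = 0.79 * 0.185749 * 0.579281
Q = 0.0850 m^3/s

0.0850


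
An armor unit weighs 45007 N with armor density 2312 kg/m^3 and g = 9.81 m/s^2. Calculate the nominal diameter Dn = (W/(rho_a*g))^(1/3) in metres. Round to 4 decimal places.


V = W / (rho_a * g)
V = 45007 / (2312 * 9.81)
V = 45007 / 22680.72
V = 1.984373 m^3
Dn = V^(1/3) = 1.984373^(1/3)
Dn = 1.2566 m

1.2566


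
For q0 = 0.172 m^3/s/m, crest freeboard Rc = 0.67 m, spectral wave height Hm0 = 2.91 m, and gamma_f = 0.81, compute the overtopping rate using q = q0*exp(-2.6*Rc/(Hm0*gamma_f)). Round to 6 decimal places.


q = q0 * exp(-2.6 * Rc / (Hm0 * gamma_f))
Exponent = -2.6 * 0.67 / (2.91 * 0.81)
= -2.6 * 0.67 / 2.3571
= -0.739044
exp(-0.739044) = 0.477570
q = 0.172 * 0.477570
q = 0.082142 m^3/s/m

0.082142


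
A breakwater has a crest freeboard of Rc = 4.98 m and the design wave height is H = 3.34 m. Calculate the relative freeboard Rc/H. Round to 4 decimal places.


Relative freeboard = Rc / H
= 4.98 / 3.34
= 1.4910

1.4910


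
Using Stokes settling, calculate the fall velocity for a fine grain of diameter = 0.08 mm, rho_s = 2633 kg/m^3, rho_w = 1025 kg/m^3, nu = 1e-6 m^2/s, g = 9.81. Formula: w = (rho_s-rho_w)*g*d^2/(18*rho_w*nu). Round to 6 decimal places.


w = (rho_s - rho_w) * g * d^2 / (18 * rho_w * nu)
d = 0.08 mm = 0.000080 m
rho_s - rho_w = 2633 - 1025 = 1608
Numerator = 1608 * 9.81 * (0.000080)^2 = 0.000100956672
Denominator = 18 * 1025 * 1e-6 = 0.018450
w = 0.005472 m/s

0.005472


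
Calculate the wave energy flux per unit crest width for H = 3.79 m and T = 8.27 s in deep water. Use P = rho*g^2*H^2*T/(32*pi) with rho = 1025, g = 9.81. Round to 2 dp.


P = rho * g^2 * H^2 * T / (32 * pi)
P = 1025 * 9.81^2 * 3.79^2 * 8.27 / (32 * pi)
P = 1025 * 96.2361 * 14.3641 * 8.27 / 100.53096
P = 116559.04 W/m

116559.04


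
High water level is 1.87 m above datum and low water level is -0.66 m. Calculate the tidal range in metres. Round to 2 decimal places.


Tidal range = High water - Low water
Tidal range = 1.87 - (-0.66)
Tidal range = 2.53 m

2.53


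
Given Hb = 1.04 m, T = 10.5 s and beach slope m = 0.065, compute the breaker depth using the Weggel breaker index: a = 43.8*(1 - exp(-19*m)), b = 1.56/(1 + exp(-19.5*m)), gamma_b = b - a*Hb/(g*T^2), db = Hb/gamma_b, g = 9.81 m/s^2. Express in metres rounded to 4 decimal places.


a = 43.8 * (1 - exp(-19 * m))
exp(-19 * 0.065) = exp(-1.2350) = 0.290835
a = 43.8 * (1 - 0.290835) = 31.061437
b = 1.56 / (1 + exp(-19.5 * m))
exp(-19.5 * 0.065) = exp(-1.2675) = 0.281535
b = 1.56 / (1 + 0.281535) = 1.217291
Hb / (g * T^2) = 1.04 / (9.81 * 10.5^2) = 1.04 / 1081.5525 = 0.00096158
gamma_b = b - a * Hb/(g*T^2) = 1.217291 - 31.061437 * 0.00096158 = 1.187423
db = Hb / gamma_b = 1.04 / 1.187423
db = 0.8758 m

0.8758


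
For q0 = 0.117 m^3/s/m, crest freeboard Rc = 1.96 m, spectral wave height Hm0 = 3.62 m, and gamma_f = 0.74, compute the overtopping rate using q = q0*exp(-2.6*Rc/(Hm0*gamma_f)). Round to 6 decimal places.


q = q0 * exp(-2.6 * Rc / (Hm0 * gamma_f))
Exponent = -2.6 * 1.96 / (3.62 * 0.74)
= -2.6 * 1.96 / 2.6788
= -1.902344
exp(-1.902344) = 0.149218
q = 0.117 * 0.149218
q = 0.017459 m^3/s/m

0.017459


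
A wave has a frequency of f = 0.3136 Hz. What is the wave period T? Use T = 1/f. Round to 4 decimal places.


T = 1 / f
T = 1 / 0.3136
T = 3.1888 s

3.1888


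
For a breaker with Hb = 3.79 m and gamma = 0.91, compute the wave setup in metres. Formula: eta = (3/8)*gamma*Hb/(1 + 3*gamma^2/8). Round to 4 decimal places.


eta = (3/8) * gamma * Hb / (1 + 3*gamma^2/8)
Numerator = (3/8) * 0.91 * 3.79 = 1.293338
Denominator = 1 + 3*0.91^2/8 = 1 + 0.310538 = 1.310538
eta = 1.293338 / 1.310538
eta = 0.9869 m

0.9869


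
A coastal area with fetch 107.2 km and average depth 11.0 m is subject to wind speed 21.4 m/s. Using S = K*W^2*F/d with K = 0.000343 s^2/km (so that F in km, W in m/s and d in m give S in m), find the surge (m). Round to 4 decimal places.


S = K * W^2 * F / d
W^2 = 21.4^2 = 457.96
S = 0.000343 * 457.96 * 107.2 / 11.0
Numerator = 0.000343 * 457.96 * 107.2 = 16.839006
S = 16.839006 / 11.0 = 1.5308 m

1.5308


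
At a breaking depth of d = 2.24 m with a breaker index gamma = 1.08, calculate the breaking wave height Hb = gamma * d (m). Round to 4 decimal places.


Hb = gamma * d
Hb = 1.08 * 2.24
Hb = 2.4192 m

2.4192


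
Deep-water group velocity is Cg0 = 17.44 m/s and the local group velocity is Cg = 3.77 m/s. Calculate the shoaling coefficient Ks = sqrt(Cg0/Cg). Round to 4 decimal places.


Ks = sqrt(Cg0 / Cg)
Ks = sqrt(17.44 / 3.77)
Ks = sqrt(4.6260)
Ks = 2.1508

2.1508


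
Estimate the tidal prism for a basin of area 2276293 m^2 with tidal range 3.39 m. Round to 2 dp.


Tidal prism = Area * Tidal range
P = 2276293 * 3.39
P = 7716633.27 m^3

7716633.27


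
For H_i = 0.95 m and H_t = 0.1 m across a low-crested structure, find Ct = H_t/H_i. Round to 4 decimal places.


Ct = H_t / H_i
Ct = 0.1 / 0.95
Ct = 0.1053

0.1053


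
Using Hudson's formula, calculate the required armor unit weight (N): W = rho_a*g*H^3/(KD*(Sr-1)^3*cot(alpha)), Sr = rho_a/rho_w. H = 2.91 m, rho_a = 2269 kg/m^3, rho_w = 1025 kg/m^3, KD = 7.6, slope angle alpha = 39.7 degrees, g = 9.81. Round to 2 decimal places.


Sr = rho_a / rho_w = 2269 / 1025 = 2.213659
(Sr - 1) = 1.213659
(Sr - 1)^3 = 1.787679
cot(39.7) = 1 / tan(39.7) = 1 / 0.830216 = 1.204506
Numerator = 2269 * 9.81 * 2.91^3 = 548507.3737
Denominator = 7.6 * 1.787679 * 1.204506 = 16.364850
W = 548507.3737 / 16.364850
W = 33517.41 N

33517.41


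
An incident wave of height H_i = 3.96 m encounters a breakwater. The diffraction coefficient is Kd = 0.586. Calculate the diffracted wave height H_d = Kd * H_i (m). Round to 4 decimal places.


H_d = Kd * H_i
H_d = 0.586 * 3.96
H_d = 2.3206 m

2.3206


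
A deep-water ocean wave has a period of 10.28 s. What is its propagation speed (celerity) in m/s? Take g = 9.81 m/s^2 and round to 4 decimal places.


We use the deep-water celerity formula:
C = g * T / (2 * pi)
C = 9.81 * 10.28 / (2 * 3.14159...)
C = 100.846800 / 6.283185
C = 16.0503 m/s

16.0503


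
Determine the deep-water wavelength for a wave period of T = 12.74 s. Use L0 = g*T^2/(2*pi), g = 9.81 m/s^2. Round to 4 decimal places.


L0 = g * T^2 / (2 * pi)
L0 = 9.81 * 12.74^2 / (2 * pi)
L0 = 9.81 * 162.3076 / 6.28319
L0 = 1592.2376 / 6.28319
L0 = 253.4125 m

253.4125


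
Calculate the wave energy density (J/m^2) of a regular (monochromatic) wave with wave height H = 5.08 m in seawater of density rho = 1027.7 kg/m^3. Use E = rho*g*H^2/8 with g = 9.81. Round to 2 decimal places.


E = (1/8) * rho * g * H^2
E = (1/8) * 1027.7 * 9.81 * 5.08^2
E = 0.125 * 1027.7 * 9.81 * 25.8064
E = 32521.67 J/m^2

32521.67


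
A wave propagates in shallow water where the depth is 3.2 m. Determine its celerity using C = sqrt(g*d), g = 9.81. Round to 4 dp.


Using the shallow-water approximation:
C = sqrt(g * d) = sqrt(9.81 * 3.2)
C = sqrt(31.3920)
C = 5.6029 m/s

5.6029


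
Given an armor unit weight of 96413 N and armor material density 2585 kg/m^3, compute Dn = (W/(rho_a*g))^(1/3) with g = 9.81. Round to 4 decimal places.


V = W / (rho_a * g)
V = 96413 / (2585 * 9.81)
V = 96413 / 25358.85
V = 3.801947 m^3
Dn = V^(1/3) = 3.801947^(1/3)
Dn = 1.5608 m

1.5608


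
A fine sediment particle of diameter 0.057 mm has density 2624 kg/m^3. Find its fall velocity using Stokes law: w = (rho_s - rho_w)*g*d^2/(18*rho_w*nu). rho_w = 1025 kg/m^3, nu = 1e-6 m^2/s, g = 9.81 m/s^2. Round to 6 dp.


w = (rho_s - rho_w) * g * d^2 / (18 * rho_w * nu)
d = 0.057 mm = 0.000057 m
rho_s - rho_w = 2624 - 1025 = 1599
Numerator = 1599 * 9.81 * (0.000057)^2 = 0.000050964431
Denominator = 18 * 1025 * 1e-6 = 0.018450
w = 0.002762 m/s

0.002762


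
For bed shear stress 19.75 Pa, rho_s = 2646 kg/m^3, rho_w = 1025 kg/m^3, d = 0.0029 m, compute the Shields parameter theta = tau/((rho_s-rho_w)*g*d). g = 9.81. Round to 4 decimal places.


theta = tau / ((rho_s - rho_w) * g * d)
rho_s - rho_w = 2646 - 1025 = 1621
Denominator = 1621 * 9.81 * 0.0029 = 46.115829
theta = 19.75 / 46.115829
theta = 0.4283

0.4283


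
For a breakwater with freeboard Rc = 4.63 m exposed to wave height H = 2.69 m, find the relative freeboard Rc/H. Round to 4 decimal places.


Relative freeboard = Rc / H
= 4.63 / 2.69
= 1.7212

1.7212


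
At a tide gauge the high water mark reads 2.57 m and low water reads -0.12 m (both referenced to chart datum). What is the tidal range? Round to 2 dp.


Tidal range = High water - Low water
Tidal range = 2.57 - (-0.12)
Tidal range = 2.69 m

2.69


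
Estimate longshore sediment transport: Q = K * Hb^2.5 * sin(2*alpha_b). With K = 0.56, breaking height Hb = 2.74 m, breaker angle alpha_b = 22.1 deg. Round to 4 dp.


Q = K * Hb^2.5 * sin(2 * alpha_b)
Hb^2.5 = 2.74^2.5 = 12.427289
sin(2 * 22.1) = sin(44.2) = 0.697165
Q = 0.56 * 12.427289 * 0.697165
Q = 4.8518 m^3/s

4.8518


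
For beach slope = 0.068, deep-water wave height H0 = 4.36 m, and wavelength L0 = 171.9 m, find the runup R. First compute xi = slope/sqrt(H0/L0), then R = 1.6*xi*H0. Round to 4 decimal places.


xi = slope / sqrt(H0/L0)
H0/L0 = 4.36/171.9 = 0.025364
sqrt(0.025364) = 0.159259
xi = 0.068 / 0.159259 = 0.426976
R = 1.6 * xi * H0 = 1.6 * 0.426976 * 4.36
R = 2.9786 m

2.9786


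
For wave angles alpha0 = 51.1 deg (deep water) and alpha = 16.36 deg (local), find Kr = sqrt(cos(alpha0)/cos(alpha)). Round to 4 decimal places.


Kr = sqrt(cos(alpha0) / cos(alpha))
cos(51.1) = 0.627963
cos(16.36) = 0.959511
Kr = sqrt(0.627963 / 0.959511)
Kr = sqrt(0.654462)
Kr = 0.8090

0.8090


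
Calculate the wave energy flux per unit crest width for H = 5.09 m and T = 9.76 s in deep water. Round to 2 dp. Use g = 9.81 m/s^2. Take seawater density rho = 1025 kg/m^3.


P = rho * g^2 * H^2 * T / (32 * pi)
P = 1025 * 9.81^2 * 5.09^2 * 9.76 / (32 * pi)
P = 1025 * 96.2361 * 25.9081 * 9.76 / 100.53096
P = 248111.80 W/m

248111.80


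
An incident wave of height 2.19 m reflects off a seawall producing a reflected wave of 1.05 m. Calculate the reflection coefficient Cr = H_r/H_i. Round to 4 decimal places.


Cr = H_r / H_i
Cr = 1.05 / 2.19
Cr = 0.4795

0.4795


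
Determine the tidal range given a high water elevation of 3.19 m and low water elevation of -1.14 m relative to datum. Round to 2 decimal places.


Tidal range = High water - Low water
Tidal range = 3.19 - (-1.14)
Tidal range = 4.33 m

4.33


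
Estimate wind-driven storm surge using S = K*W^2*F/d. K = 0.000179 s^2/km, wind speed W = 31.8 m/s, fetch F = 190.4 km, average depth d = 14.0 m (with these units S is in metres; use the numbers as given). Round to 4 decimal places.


S = K * W^2 * F / d
W^2 = 31.8^2 = 1011.24
S = 0.000179 * 1011.24 * 190.4 / 14.0
Numerator = 0.000179 * 1011.24 * 190.4 = 34.464677
S = 34.464677 / 14.0 = 2.4618 m

2.4618


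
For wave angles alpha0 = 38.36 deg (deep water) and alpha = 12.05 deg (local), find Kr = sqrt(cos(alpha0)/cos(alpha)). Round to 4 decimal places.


Kr = sqrt(cos(alpha0) / cos(alpha))
cos(38.36) = 0.784127
cos(12.05) = 0.977966
Kr = sqrt(0.784127 / 0.977966)
Kr = sqrt(0.801794)
Kr = 0.8954

0.8954


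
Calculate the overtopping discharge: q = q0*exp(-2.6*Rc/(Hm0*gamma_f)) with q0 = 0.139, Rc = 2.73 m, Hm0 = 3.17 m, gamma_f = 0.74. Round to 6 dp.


q = q0 * exp(-2.6 * Rc / (Hm0 * gamma_f))
Exponent = -2.6 * 2.73 / (3.17 * 0.74)
= -2.6 * 2.73 / 2.3458
= -3.025833
exp(-3.025833) = 0.048517
q = 0.139 * 0.048517
q = 0.006744 m^3/s/m

0.006744


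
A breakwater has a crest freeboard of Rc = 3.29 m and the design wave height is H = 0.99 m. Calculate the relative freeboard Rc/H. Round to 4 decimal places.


Relative freeboard = Rc / H
= 3.29 / 0.99
= 3.3232

3.3232


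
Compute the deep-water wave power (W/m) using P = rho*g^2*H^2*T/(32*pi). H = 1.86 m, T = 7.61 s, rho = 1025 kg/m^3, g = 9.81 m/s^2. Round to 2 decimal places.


P = rho * g^2 * H^2 * T / (32 * pi)
P = 1025 * 9.81^2 * 1.86^2 * 7.61 / (32 * pi)
P = 1025 * 96.2361 * 3.4596 * 7.61 / 100.53096
P = 25832.86 W/m

25832.86


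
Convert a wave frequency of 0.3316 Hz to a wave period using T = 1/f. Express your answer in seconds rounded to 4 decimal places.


T = 1 / f
T = 1 / 0.3316
T = 3.0157 s

3.0157


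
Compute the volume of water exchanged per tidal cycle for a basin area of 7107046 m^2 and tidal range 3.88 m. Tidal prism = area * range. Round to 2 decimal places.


Tidal prism = Area * Tidal range
P = 7107046 * 3.88
P = 27575338.48 m^3

27575338.48


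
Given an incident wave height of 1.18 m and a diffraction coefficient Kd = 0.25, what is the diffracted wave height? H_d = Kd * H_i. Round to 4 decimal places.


H_d = Kd * H_i
H_d = 0.25 * 1.18
H_d = 0.2950 m

0.2950


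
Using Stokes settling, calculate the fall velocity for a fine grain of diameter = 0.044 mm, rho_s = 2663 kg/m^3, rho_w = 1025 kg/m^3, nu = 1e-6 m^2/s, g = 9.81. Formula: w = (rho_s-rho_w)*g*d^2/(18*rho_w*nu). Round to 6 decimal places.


w = (rho_s - rho_w) * g * d^2 / (18 * rho_w * nu)
d = 0.044 mm = 0.000044 m
rho_s - rho_w = 2663 - 1025 = 1638
Numerator = 1638 * 9.81 * (0.000044)^2 = 0.000031109158
Denominator = 18 * 1025 * 1e-6 = 0.018450
w = 0.001686 m/s

0.001686


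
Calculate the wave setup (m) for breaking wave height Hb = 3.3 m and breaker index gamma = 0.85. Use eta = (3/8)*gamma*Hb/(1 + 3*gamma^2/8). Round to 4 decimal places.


eta = (3/8) * gamma * Hb / (1 + 3*gamma^2/8)
Numerator = (3/8) * 0.85 * 3.3 = 1.051875
Denominator = 1 + 3*0.85^2/8 = 1 + 0.270938 = 1.270938
eta = 1.051875 / 1.270938
eta = 0.8276 m

0.8276


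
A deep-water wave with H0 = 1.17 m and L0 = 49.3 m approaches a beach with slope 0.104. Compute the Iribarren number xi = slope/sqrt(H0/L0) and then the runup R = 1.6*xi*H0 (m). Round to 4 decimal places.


xi = slope / sqrt(H0/L0)
H0/L0 = 1.17/49.3 = 0.023732
sqrt(0.023732) = 0.154053
xi = 0.104 / 0.154053 = 0.675093
R = 1.6 * xi * H0 = 1.6 * 0.675093 * 1.17
R = 1.2638 m

1.2638


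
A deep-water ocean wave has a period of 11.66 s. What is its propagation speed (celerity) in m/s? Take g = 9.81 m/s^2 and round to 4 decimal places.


We use the deep-water celerity formula:
C = g * T / (2 * pi)
C = 9.81 * 11.66 / (2 * 3.14159...)
C = 114.384600 / 6.283185
C = 18.2049 m/s

18.2049


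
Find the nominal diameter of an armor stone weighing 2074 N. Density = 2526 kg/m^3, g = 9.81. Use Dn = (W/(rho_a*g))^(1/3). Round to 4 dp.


V = W / (rho_a * g)
V = 2074 / (2526 * 9.81)
V = 2074 / 24780.06
V = 0.083696 m^3
Dn = V^(1/3) = 0.083696^(1/3)
Dn = 0.4374 m

0.4374


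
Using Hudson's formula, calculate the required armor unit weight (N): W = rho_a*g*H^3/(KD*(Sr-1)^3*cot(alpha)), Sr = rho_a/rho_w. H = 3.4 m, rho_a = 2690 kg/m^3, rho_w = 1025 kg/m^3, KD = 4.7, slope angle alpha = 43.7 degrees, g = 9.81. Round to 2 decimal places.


Sr = rho_a / rho_w = 2690 / 1025 = 2.624390
(Sr - 1) = 1.624390
(Sr - 1)^3 = 4.286187
cot(43.7) = 1 / tan(43.7) = 1 / 0.955621 = 1.046440
Numerator = 2690 * 9.81 * 3.4^3 = 1037189.3256
Denominator = 4.7 * 4.286187 * 1.046440 = 21.080621
W = 1037189.3256 / 21.080621
W = 49201.08 N

49201.08


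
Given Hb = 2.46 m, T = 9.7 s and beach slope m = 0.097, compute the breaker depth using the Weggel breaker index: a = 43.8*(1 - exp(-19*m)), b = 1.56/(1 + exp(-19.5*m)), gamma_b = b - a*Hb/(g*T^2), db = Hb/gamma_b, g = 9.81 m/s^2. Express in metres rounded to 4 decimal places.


a = 43.8 * (1 - exp(-19 * m))
exp(-19 * 0.097) = exp(-1.8430) = 0.158342
a = 43.8 * (1 - 0.158342) = 36.864634
b = 1.56 / (1 + exp(-19.5 * m))
exp(-19.5 * 0.097) = exp(-1.8915) = 0.150845
b = 1.56 / (1 + 0.150845) = 1.355525
Hb / (g * T^2) = 2.46 / (9.81 * 9.7^2) = 2.46 / 923.0229 = 0.00266516
gamma_b = b - a * Hb/(g*T^2) = 1.355525 - 36.864634 * 0.00266516 = 1.257275
db = Hb / gamma_b = 2.46 / 1.257275
db = 1.9566 m

1.9566


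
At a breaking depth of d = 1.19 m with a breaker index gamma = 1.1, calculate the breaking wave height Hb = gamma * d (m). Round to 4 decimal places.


Hb = gamma * d
Hb = 1.1 * 1.19
Hb = 1.3090 m

1.3090


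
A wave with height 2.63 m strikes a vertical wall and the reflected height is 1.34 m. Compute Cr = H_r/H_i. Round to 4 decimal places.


Cr = H_r / H_i
Cr = 1.34 / 2.63
Cr = 0.5095

0.5095


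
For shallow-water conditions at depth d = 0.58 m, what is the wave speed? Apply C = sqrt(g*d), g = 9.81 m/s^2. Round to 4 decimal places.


Using the shallow-water approximation:
C = sqrt(g * d) = sqrt(9.81 * 0.58)
C = sqrt(5.6898)
C = 2.3853 m/s

2.3853


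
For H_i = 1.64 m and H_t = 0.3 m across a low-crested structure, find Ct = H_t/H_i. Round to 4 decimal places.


Ct = H_t / H_i
Ct = 0.3 / 1.64
Ct = 0.1829

0.1829


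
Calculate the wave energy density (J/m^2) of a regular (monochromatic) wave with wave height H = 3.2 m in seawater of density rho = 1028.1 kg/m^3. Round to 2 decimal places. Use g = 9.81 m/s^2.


E = (1/8) * rho * g * H^2
E = (1/8) * 1028.1 * 9.81 * 3.2^2
E = 0.125 * 1028.1 * 9.81 * 10.2400
E = 12909.65 J/m^2

12909.65


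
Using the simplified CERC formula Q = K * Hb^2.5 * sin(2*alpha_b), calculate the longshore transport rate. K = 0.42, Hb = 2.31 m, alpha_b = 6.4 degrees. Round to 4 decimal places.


Q = K * Hb^2.5 * sin(2 * alpha_b)
Hb^2.5 = 2.31^2.5 = 8.110170
sin(2 * 6.4) = sin(12.8) = 0.221548
Q = 0.42 * 8.110170 * 0.221548
Q = 0.7547 m^3/s

0.7547


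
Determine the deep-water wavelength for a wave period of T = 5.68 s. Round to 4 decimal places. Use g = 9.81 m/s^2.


L0 = g * T^2 / (2 * pi)
L0 = 9.81 * 5.68^2 / (2 * pi)
L0 = 9.81 * 32.2624 / 6.28319
L0 = 316.4941 / 6.28319
L0 = 50.3716 m

50.3716


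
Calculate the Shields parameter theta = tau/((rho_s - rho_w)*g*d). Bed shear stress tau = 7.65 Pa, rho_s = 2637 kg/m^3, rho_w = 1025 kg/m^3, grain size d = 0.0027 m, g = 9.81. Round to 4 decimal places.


theta = tau / ((rho_s - rho_w) * g * d)
rho_s - rho_w = 2637 - 1025 = 1612
Denominator = 1612 * 9.81 * 0.0027 = 42.697044
theta = 7.65 / 42.697044
theta = 0.1792

0.1792


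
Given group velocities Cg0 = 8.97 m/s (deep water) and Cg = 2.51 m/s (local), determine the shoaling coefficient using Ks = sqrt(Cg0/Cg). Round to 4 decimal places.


Ks = sqrt(Cg0 / Cg)
Ks = sqrt(8.97 / 2.51)
Ks = sqrt(3.5737)
Ks = 1.8904

1.8904


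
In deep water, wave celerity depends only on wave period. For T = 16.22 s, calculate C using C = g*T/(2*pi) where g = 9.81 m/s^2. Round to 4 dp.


We use the deep-water celerity formula:
C = g * T / (2 * pi)
C = 9.81 * 16.22 / (2 * 3.14159...)
C = 159.118200 / 6.283185
C = 25.3244 m/s

25.3244


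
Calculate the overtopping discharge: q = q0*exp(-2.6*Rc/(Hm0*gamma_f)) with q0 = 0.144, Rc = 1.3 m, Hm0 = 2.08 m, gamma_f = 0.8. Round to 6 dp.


q = q0 * exp(-2.6 * Rc / (Hm0 * gamma_f))
Exponent = -2.6 * 1.3 / (2.08 * 0.8)
= -2.6 * 1.3 / 1.6640
= -2.031250
exp(-2.031250) = 0.131171
q = 0.144 * 0.131171
q = 0.018889 m^3/s/m

0.018889


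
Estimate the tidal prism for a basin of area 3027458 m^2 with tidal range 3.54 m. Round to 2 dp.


Tidal prism = Area * Tidal range
P = 3027458 * 3.54
P = 10717201.32 m^3

10717201.32


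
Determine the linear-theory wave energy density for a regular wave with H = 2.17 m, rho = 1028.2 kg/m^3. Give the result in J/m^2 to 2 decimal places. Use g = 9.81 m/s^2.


E = (1/8) * rho * g * H^2
E = (1/8) * 1028.2 * 9.81 * 2.17^2
E = 0.125 * 1028.2 * 9.81 * 4.7089
E = 5937.12 J/m^2

5937.12


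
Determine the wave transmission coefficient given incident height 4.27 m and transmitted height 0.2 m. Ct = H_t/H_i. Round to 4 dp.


Ct = H_t / H_i
Ct = 0.2 / 4.27
Ct = 0.0468

0.0468


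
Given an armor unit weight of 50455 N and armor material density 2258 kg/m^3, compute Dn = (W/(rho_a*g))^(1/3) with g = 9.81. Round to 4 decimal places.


V = W / (rho_a * g)
V = 50455 / (2258 * 9.81)
V = 50455 / 22150.98
V = 2.277777 m^3
Dn = V^(1/3) = 2.277777^(1/3)
Dn = 1.3157 m

1.3157


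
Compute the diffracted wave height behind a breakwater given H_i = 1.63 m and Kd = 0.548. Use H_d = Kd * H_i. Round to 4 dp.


H_d = Kd * H_i
H_d = 0.548 * 1.63
H_d = 0.8932 m

0.8932


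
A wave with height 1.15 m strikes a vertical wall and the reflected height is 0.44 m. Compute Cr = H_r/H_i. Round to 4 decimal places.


Cr = H_r / H_i
Cr = 0.44 / 1.15
Cr = 0.3826

0.3826


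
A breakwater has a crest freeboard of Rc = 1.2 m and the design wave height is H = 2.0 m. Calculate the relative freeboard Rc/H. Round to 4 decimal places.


Relative freeboard = Rc / H
= 1.2 / 2.0
= 0.6000

0.6000


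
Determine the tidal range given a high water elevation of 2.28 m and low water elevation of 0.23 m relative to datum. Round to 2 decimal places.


Tidal range = High water - Low water
Tidal range = 2.28 - (0.23)
Tidal range = 2.05 m

2.05


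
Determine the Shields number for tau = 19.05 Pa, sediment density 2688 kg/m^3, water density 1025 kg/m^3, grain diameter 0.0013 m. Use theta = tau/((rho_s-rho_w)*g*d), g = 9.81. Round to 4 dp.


theta = tau / ((rho_s - rho_w) * g * d)
rho_s - rho_w = 2688 - 1025 = 1663
Denominator = 1663 * 9.81 * 0.0013 = 21.208239
theta = 19.05 / 21.208239
theta = 0.8982

0.8982


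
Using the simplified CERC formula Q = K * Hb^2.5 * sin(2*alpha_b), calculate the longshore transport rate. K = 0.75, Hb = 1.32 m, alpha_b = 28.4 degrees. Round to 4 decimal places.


Q = K * Hb^2.5 * sin(2 * alpha_b)
Hb^2.5 = 1.32^2.5 = 2.001865
sin(2 * 28.4) = sin(56.8) = 0.836764
Q = 0.75 * 2.001865 * 0.836764
Q = 1.2563 m^3/s

1.2563


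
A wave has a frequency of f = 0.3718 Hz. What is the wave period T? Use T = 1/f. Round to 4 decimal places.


T = 1 / f
T = 1 / 0.3718
T = 2.6896 s

2.6896


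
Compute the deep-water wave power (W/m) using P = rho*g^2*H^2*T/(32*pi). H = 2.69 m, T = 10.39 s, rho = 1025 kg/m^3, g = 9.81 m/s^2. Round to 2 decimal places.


P = rho * g^2 * H^2 * T / (32 * pi)
P = 1025 * 9.81^2 * 2.69^2 * 10.39 / (32 * pi)
P = 1025 * 96.2361 * 7.2361 * 10.39 / 100.53096
P = 73770.40 W/m

73770.40


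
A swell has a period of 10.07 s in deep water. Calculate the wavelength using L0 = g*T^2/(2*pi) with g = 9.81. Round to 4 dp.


L0 = g * T^2 / (2 * pi)
L0 = 9.81 * 10.07^2 / (2 * pi)
L0 = 9.81 * 101.4049 / 6.28319
L0 = 994.7821 / 6.28319
L0 = 158.3245 m

158.3245


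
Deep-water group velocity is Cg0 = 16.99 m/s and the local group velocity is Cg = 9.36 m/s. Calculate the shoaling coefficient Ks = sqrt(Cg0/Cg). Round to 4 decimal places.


Ks = sqrt(Cg0 / Cg)
Ks = sqrt(16.99 / 9.36)
Ks = sqrt(1.8152)
Ks = 1.3473

1.3473


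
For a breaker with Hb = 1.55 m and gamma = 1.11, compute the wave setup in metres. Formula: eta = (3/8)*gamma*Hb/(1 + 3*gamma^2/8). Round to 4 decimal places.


eta = (3/8) * gamma * Hb / (1 + 3*gamma^2/8)
Numerator = (3/8) * 1.11 * 1.55 = 0.645188
Denominator = 1 + 3*1.11^2/8 = 1 + 0.462038 = 1.462038
eta = 0.645188 / 1.462038
eta = 0.4413 m

0.4413


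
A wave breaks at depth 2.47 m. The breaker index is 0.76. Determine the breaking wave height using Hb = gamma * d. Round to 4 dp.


Hb = gamma * d
Hb = 0.76 * 2.47
Hb = 1.8772 m

1.8772


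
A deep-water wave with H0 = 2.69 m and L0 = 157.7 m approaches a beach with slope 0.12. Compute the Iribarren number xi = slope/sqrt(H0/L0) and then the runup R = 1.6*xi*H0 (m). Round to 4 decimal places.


xi = slope / sqrt(H0/L0)
H0/L0 = 2.69/157.7 = 0.017058
sqrt(0.017058) = 0.130605
xi = 0.12 / 0.130605 = 0.918800
R = 1.6 * xi * H0 = 1.6 * 0.918800 * 2.69
R = 3.9545 m

3.9545


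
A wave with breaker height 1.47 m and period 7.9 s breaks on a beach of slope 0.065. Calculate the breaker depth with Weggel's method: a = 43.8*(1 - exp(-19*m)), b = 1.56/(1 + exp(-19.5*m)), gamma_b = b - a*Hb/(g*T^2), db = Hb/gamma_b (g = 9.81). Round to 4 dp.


a = 43.8 * (1 - exp(-19 * m))
exp(-19 * 0.065) = exp(-1.2350) = 0.290835
a = 43.8 * (1 - 0.290835) = 31.061437
b = 1.56 / (1 + exp(-19.5 * m))
exp(-19.5 * 0.065) = exp(-1.2675) = 0.281535
b = 1.56 / (1 + 0.281535) = 1.217291
Hb / (g * T^2) = 1.47 / (9.81 * 7.9^2) = 1.47 / 612.2421 = 0.00240101
gamma_b = b - a * Hb/(g*T^2) = 1.217291 - 31.061437 * 0.00240101 = 1.142712
db = Hb / gamma_b = 1.47 / 1.142712
db = 1.2864 m

1.2864


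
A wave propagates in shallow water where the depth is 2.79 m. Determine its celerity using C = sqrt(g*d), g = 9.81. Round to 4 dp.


Using the shallow-water approximation:
C = sqrt(g * d) = sqrt(9.81 * 2.79)
C = sqrt(27.3699)
C = 5.2316 m/s

5.2316


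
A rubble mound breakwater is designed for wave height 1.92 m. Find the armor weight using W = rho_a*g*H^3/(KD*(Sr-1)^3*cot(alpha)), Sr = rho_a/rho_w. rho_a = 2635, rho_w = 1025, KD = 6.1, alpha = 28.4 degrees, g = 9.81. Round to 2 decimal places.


Sr = rho_a / rho_w = 2635 / 1025 = 2.570732
(Sr - 1) = 1.570732
(Sr - 1)^3 = 3.875306
cot(28.4) = 1 / tan(28.4) = 1 / 0.540698 = 1.849461
Numerator = 2635 * 9.81 * 1.92^3 = 182958.8042
Denominator = 6.1 * 3.875306 * 1.849461 = 43.720097
W = 182958.8042 / 43.720097
W = 4184.78 N

4184.78


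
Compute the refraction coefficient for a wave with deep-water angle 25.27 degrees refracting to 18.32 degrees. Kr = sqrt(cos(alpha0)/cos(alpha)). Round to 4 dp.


Kr = sqrt(cos(alpha0) / cos(alpha))
cos(25.27) = 0.904306
cos(18.32) = 0.949316
Kr = sqrt(0.904306 / 0.949316)
Kr = sqrt(0.952587)
Kr = 0.9760

0.9760
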